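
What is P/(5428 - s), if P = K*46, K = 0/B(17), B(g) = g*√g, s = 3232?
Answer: 0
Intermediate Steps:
B(g) = g^(3/2)
K = 0 (K = 0/(17^(3/2)) = 0/((17*√17)) = 0*(√17/289) = 0)
P = 0 (P = 0*46 = 0)
P/(5428 - s) = 0/(5428 - 1*3232) = 0/(5428 - 3232) = 0/2196 = 0*(1/2196) = 0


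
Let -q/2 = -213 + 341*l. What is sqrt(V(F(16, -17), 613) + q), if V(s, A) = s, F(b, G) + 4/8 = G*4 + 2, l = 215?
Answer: I*sqrt(585082)/2 ≈ 382.45*I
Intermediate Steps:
F(b, G) = 3/2 + 4*G (F(b, G) = -1/2 + (G*4 + 2) = -1/2 + (4*G + 2) = -1/2 + (2 + 4*G) = 3/2 + 4*G)
q = -146204 (q = -2*(-213 + 341*215) = -2*(-213 + 73315) = -2*73102 = -146204)
sqrt(V(F(16, -17), 613) + q) = sqrt((3/2 + 4*(-17)) - 146204) = sqrt((3/2 - 68) - 146204) = sqrt(-133/2 - 146204) = sqrt(-292541/2) = I*sqrt(585082)/2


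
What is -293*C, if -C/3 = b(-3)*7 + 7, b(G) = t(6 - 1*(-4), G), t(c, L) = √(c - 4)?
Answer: 6153 + 6153*√6 ≈ 21225.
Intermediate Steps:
t(c, L) = √(-4 + c)
b(G) = √6 (b(G) = √(-4 + (6 - 1*(-4))) = √(-4 + (6 + 4)) = √(-4 + 10) = √6)
C = -21 - 21*√6 (C = -3*(√6*7 + 7) = -3*(7*√6 + 7) = -3*(7 + 7*√6) = -21 - 21*√6 ≈ -72.439)
-293*C = -293*(-21 - 21*√6) = 6153 + 6153*√6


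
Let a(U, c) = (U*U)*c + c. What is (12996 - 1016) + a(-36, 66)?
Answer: 97582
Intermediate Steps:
a(U, c) = c + c*U**2 (a(U, c) = U**2*c + c = c*U**2 + c = c + c*U**2)
(12996 - 1016) + a(-36, 66) = (12996 - 1016) + 66*(1 + (-36)**2) = 11980 + 66*(1 + 1296) = 11980 + 66*1297 = 11980 + 85602 = 97582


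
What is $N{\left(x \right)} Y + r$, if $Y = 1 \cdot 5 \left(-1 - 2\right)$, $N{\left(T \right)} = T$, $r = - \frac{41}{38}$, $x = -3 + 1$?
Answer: $\frac{1099}{38} \approx 28.921$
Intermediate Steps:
$x = -2$
$r = - \frac{41}{38}$ ($r = \left(-41\right) \frac{1}{38} = - \frac{41}{38} \approx -1.0789$)
$Y = -15$ ($Y = 5 \left(-3\right) = -15$)
$N{\left(x \right)} Y + r = \left(-2\right) \left(-15\right) - \frac{41}{38} = 30 - \frac{41}{38} = \frac{1099}{38}$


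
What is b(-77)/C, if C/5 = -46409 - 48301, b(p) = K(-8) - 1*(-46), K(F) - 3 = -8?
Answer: -1/11550 ≈ -8.6580e-5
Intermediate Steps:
K(F) = -5 (K(F) = 3 - 8 = -5)
b(p) = 41 (b(p) = -5 - 1*(-46) = -5 + 46 = 41)
C = -473550 (C = 5*(-46409 - 48301) = 5*(-94710) = -473550)
b(-77)/C = 41/(-473550) = 41*(-1/473550) = -1/11550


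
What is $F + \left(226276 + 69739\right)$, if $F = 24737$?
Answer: $320752$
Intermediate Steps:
$F + \left(226276 + 69739\right) = 24737 + \left(226276 + 69739\right) = 24737 + 296015 = 320752$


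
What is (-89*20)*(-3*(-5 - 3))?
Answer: -42720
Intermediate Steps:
(-89*20)*(-3*(-5 - 3)) = -(-5340)*(-8) = -1780*24 = -42720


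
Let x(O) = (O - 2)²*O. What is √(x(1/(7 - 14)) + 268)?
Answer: √641893/49 ≈ 16.351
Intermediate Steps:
x(O) = O*(-2 + O)² (x(O) = (-2 + O)²*O = O*(-2 + O)²)
√(x(1/(7 - 14)) + 268) = √((-2 + 1/(7 - 14))²/(7 - 14) + 268) = √((-2 + 1/(-7))²/(-7) + 268) = √(-(-2 - ⅐)²/7 + 268) = √(-(-15/7)²/7 + 268) = √(-⅐*225/49 + 268) = √(-225/343 + 268) = √(91699/343) = √641893/49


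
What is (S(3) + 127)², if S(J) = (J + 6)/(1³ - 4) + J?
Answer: 16129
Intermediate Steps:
S(J) = -2 + 2*J/3 (S(J) = (6 + J)/(1 - 4) + J = (6 + J)/(-3) + J = (6 + J)*(-⅓) + J = (-2 - J/3) + J = -2 + 2*J/3)
(S(3) + 127)² = ((-2 + (⅔)*3) + 127)² = ((-2 + 2) + 127)² = (0 + 127)² = 127² = 16129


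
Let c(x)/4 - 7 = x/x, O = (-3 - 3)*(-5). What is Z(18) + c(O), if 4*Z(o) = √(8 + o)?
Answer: 32 + √26/4 ≈ 33.275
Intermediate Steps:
O = 30 (O = -6*(-5) = 30)
Z(o) = √(8 + o)/4
c(x) = 32 (c(x) = 28 + 4*(x/x) = 28 + 4*1 = 28 + 4 = 32)
Z(18) + c(O) = √(8 + 18)/4 + 32 = √26/4 + 32 = 32 + √26/4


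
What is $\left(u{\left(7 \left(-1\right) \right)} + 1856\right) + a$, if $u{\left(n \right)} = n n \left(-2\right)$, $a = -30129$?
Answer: $-28371$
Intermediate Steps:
$u{\left(n \right)} = - 2 n^{2}$ ($u{\left(n \right)} = n^{2} \left(-2\right) = - 2 n^{2}$)
$\left(u{\left(7 \left(-1\right) \right)} + 1856\right) + a = \left(- 2 \left(7 \left(-1\right)\right)^{2} + 1856\right) - 30129 = \left(- 2 \left(-7\right)^{2} + 1856\right) - 30129 = \left(\left(-2\right) 49 + 1856\right) - 30129 = \left(-98 + 1856\right) - 30129 = 1758 - 30129 = -28371$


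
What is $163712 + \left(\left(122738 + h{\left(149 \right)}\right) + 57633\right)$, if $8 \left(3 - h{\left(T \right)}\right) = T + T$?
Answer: $\frac{1376195}{4} \approx 3.4405 \cdot 10^{5}$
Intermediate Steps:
$h{\left(T \right)} = 3 - \frac{T}{4}$ ($h{\left(T \right)} = 3 - \frac{T + T}{8} = 3 - \frac{2 T}{8} = 3 - \frac{T}{4}$)
$163712 + \left(\left(122738 + h{\left(149 \right)}\right) + 57633\right) = 163712 + \left(\left(122738 + \left(3 - \frac{149}{4}\right)\right) + 57633\right) = 163712 + \left(\left(122738 - \frac{137}{4}\right) + 57633\right) = 163712 + \left(\frac{490815}{4} + 57633\right) = 163712 + \frac{721347}{4} = \frac{1376195}{4}$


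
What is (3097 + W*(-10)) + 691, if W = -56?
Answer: 4348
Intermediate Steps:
(3097 + W*(-10)) + 691 = (3097 - 56*(-10)) + 691 = (3097 + 560) + 691 = 3657 + 691 = 4348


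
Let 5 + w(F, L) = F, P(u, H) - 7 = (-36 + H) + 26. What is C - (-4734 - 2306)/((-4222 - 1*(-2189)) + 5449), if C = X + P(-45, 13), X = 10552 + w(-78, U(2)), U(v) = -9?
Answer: 4475413/427 ≈ 10481.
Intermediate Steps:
P(u, H) = -3 + H (P(u, H) = 7 + ((-36 + H) + 26) = 7 + (-10 + H) = -3 + H)
w(F, L) = -5 + F
X = 10469 (X = 10552 + (-5 - 78) = 10552 - 83 = 10469)
C = 10479 (C = 10469 + (-3 + 13) = 10469 + 10 = 10479)
C - (-4734 - 2306)/((-4222 - 1*(-2189)) + 5449) = 10479 - (-4734 - 2306)/((-4222 - 1*(-2189)) + 5449) = 10479 - (-7040)/((-4222 + 2189) + 5449) = 10479 - (-7040)/(-2033 + 5449) = 10479 - (-7040)/3416 = 10479 - 1*(-880/427) = 10479 + 880/427 = 4475413/427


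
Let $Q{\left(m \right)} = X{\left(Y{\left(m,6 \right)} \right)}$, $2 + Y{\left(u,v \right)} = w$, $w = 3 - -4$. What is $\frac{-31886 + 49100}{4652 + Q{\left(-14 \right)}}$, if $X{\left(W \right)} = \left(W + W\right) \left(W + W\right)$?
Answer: $\frac{2869}{792} \approx 3.6225$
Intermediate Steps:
$w = 7$ ($w = 3 + 4 = 7$)
$Y{\left(u,v \right)} = 5$ ($Y{\left(u,v \right)} = -2 + 7 = 5$)
$X{\left(W \right)} = 4 W^{2}$ ($X{\left(W \right)} = 2 W 2 W = 4 W^{2}$)
$Q{\left(m \right)} = 100$ ($Q{\left(m \right)} = 4 \cdot 5^{2} = 4 \cdot 25 = 100$)
$\frac{-31886 + 49100}{4652 + Q{\left(-14 \right)}} = \frac{-31886 + 49100}{4652 + 100} = \frac{17214}{4752} = 17214 \cdot \frac{1}{4752} = \frac{2869}{792}$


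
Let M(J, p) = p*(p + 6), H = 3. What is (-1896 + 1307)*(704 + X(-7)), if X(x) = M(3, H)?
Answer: -430559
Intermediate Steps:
M(J, p) = p*(6 + p)
X(x) = 27 (X(x) = 3*(6 + 3) = 3*9 = 27)
(-1896 + 1307)*(704 + X(-7)) = (-1896 + 1307)*(704 + 27) = -589*731 = -430559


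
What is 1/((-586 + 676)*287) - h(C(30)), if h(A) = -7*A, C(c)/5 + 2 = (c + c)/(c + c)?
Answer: -904049/25830 ≈ -35.000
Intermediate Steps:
C(c) = -5 (C(c) = -10 + 5*((c + c)/(c + c)) = -10 + 5*((2*c)/((2*c))) = -10 + 5*((2*c)*(1/(2*c))) = -10 + 5*1 = -10 + 5 = -5)
1/((-586 + 676)*287) - h(C(30)) = 1/((-586 + 676)*287) - (-7)*(-5) = 1/(90*287) - 1*35 = 1/25830 - 35 = -904049/25830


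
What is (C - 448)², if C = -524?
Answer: 944784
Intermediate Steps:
(C - 448)² = (-524 - 448)² = (-972)² = 944784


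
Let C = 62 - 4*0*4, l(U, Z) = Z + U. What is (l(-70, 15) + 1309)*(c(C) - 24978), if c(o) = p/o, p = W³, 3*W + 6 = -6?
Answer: -971034900/31 ≈ -3.1324e+7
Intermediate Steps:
W = -4 (W = -2 + (⅓)*(-6) = -2 - 2 = -4)
l(U, Z) = U + Z
p = -64 (p = (-4)³ = -64)
C = 62 (C = 62 + 0*4 = 62 + 0 = 62)
c(o) = -64/o
(l(-70, 15) + 1309)*(c(C) - 24978) = ((-70 + 15) + 1309)*(-64/62 - 24978) = (-55 + 1309)*(-64*1/62 - 24978) = 1254*(-32/31 - 24978) = 1254*(-774350/31) = -971034900/31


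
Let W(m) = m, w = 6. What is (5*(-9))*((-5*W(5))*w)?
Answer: 6750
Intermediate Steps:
(5*(-9))*((-5*W(5))*w) = (5*(-9))*(-5*5*6) = -(-1125)*6 = -45*(-150) = 6750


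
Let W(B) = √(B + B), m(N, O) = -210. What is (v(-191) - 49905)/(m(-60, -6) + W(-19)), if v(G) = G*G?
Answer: 1409520/22069 + 6712*I*√38/22069 ≈ 63.869 + 1.8748*I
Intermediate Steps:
v(G) = G²
W(B) = √2*√B (W(B) = √(2*B) = √2*√B)
(v(-191) - 49905)/(m(-60, -6) + W(-19)) = ((-191)² - 49905)/(-210 + √2*√(-19)) = (36481 - 49905)/(-210 + √2*(I*√19)) = -13424/(-210 + I*√38)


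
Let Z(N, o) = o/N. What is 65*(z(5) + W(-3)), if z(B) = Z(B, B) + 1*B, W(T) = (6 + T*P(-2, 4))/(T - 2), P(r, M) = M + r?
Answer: 390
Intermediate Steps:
W(T) = (6 + 2*T)/(-2 + T) (W(T) = (6 + T*(4 - 2))/(T - 2) = (6 + T*2)/(-2 + T) = (6 + 2*T)/(-2 + T))
z(B) = 1 + B (z(B) = B/B + 1*B = 1 + B)
65*(z(5) + W(-3)) = 65*((1 + 5) + 2*(3 - 3)/(-2 - 3)) = 65*(6 + 2*0/(-5)) = 65*(6 + 2*(-⅕)*0) = 65*(6 + 0) = 65*6 = 390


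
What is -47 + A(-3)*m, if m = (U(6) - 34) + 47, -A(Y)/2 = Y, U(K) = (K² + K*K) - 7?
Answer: 421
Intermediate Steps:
U(K) = -7 + 2*K² (U(K) = (K² + K²) - 7 = 2*K² - 7 = -7 + 2*K²)
A(Y) = -2*Y
m = 78 (m = ((-7 + 2*6²) - 34) + 47 = ((-7 + 2*36) - 34) + 47 = ((-7 + 72) - 34) + 47 = (65 - 34) + 47 = 31 + 47 = 78)
-47 + A(-3)*m = -47 - 2*(-3)*78 = -47 + 6*78 = -47 + 468 = 421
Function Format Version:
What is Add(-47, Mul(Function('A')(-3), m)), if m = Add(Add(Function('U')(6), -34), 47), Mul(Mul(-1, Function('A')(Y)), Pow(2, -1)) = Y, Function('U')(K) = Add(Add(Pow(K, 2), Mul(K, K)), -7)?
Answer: 421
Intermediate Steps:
Function('U')(K) = Add(-7, Mul(2, Pow(K, 2))) (Function('U')(K) = Add(Add(Pow(K, 2), Pow(K, 2)), -7) = Add(Mul(2, Pow(K, 2)), -7) = Add(-7, Mul(2, Pow(K, 2))))
Function('A')(Y) = Mul(-2, Y)
m = 78 (m = Add(Add(Add(-7, Mul(2, Pow(6, 2))), -34), 47) = Add(Add(Add(-7, Mul(2, 36)), -34), 47) = Add(Add(Add(-7, 72), -34), 47) = Add(Add(65, -34), 47) = Add(31, 47) = 78)
Add(-47, Mul(Function('A')(-3), m)) = Add(-47, Mul(Mul(-2, -3), 78)) = Add(-47, Mul(6, 78)) = Add(-47, 468) = 421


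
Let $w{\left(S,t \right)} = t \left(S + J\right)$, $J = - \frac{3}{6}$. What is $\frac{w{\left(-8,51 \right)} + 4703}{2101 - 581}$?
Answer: $\frac{8539}{3040} \approx 2.8089$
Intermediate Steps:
$J = - \frac{1}{2}$ ($J = \left(-3\right) \frac{1}{6} = - \frac{1}{2} \approx -0.5$)
$w{\left(S,t \right)} = t \left(- \frac{1}{2} + S\right)$ ($w{\left(S,t \right)} = t \left(S - \frac{1}{2}\right) = t \left(- \frac{1}{2} + S\right)$)
$\frac{w{\left(-8,51 \right)} + 4703}{2101 - 581} = \frac{51 \left(- \frac{1}{2} - 8\right) + 4703}{2101 - 581} = \frac{51 \left(- \frac{17}{2}\right) + 4703}{1520} = \left(- \frac{867}{2} + 4703\right) \frac{1}{1520} = \frac{8539}{2} \cdot \frac{1}{1520} = \frac{8539}{3040}$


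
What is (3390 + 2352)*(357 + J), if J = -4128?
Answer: -21653082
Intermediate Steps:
(3390 + 2352)*(357 + J) = (3390 + 2352)*(357 - 4128) = 5742*(-3771) = -21653082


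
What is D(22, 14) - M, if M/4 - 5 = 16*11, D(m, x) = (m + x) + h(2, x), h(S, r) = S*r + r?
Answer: -646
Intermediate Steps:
h(S, r) = r + S*r
D(m, x) = m + 4*x (D(m, x) = (m + x) + x*(1 + 2) = (m + x) + x*3 = (m + x) + 3*x = m + 4*x)
M = 724 (M = 20 + 4*(16*11) = 20 + 4*176 = 20 + 704 = 724)
D(22, 14) - M = (22 + 4*14) - 1*724 = (22 + 56) - 724 = 78 - 724 = -646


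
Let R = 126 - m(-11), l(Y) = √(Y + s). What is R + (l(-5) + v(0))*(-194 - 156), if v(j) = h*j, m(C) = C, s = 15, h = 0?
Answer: 137 - 350*√10 ≈ -969.80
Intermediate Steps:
l(Y) = √(15 + Y) (l(Y) = √(Y + 15) = √(15 + Y))
v(j) = 0 (v(j) = 0*j = 0)
R = 137 (R = 126 - 1*(-11) = 126 + 11 = 137)
R + (l(-5) + v(0))*(-194 - 156) = 137 + (√(15 - 5) + 0)*(-194 - 156) = 137 + (√10 + 0)*(-350) = 137 + √10*(-350) = 137 - 350*√10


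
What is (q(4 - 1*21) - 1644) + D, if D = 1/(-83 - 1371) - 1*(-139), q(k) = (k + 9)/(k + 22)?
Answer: -10952987/7270 ≈ -1506.6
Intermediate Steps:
q(k) = (9 + k)/(22 + k)
D = 202105/1454 (D = 1/(-1454) + 139 = -1/1454 + 139 = 202105/1454 ≈ 139.00)
(q(4 - 1*21) - 1644) + D = ((9 + (4 - 1*21))/(22 + (4 - 1*21)) - 1644) + 202105/1454 = ((9 + (4 - 21))/(22 + (4 - 21)) - 1644) + 202105/1454 = ((9 - 17)/(22 - 17) - 1644) + 202105/1454 = (-8/5 - 1644) + 202105/1454 = -8228/5 + 202105/1454 = -10952987/7270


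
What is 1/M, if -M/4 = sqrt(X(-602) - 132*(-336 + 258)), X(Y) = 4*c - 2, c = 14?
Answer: -sqrt(46)/2760 ≈ -0.0024574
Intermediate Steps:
X(Y) = 54 (X(Y) = 4*14 - 2 = 56 - 2 = 54)
M = -60*sqrt(46) (M = -4*sqrt(54 - 132*(-336 + 258)) = -4*sqrt(54 - 132*(-78)) = -4*sqrt(54 + 10296) = -60*sqrt(46) ≈ -406.94)
1/M = 1/(-60*sqrt(46)) = -sqrt(46)/2760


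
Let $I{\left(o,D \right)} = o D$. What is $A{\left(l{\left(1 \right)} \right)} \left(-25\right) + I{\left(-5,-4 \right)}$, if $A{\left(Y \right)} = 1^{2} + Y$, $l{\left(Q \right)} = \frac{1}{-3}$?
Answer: $\frac{10}{3} \approx 3.3333$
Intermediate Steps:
$l{\left(Q \right)} = - \frac{1}{3}$
$A{\left(Y \right)} = 1 + Y$
$I{\left(o,D \right)} = D o$
$A{\left(l{\left(1 \right)} \right)} \left(-25\right) + I{\left(-5,-4 \right)} = \left(1 - \frac{1}{3}\right) \left(-25\right) - -20 = \frac{2}{3} \left(-25\right) + 20 = - \frac{50}{3} + 20 = \frac{10}{3}$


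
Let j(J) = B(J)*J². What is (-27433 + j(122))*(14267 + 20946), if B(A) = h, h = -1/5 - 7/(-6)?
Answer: -6890374201/15 ≈ -4.5936e+8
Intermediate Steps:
h = 29/30 (h = -1*⅕ - 7*(-⅙) = -⅕ + 7/6 = 29/30 ≈ 0.96667)
B(A) = 29/30
j(J) = 29*J²/30
(-27433 + j(122))*(14267 + 20946) = (-27433 + (29/30)*122²)*(14267 + 20946) = (-27433 + (29/30)*14884)*35213 = (-27433 + 215818/15)*35213 = -195677/15*35213 = -6890374201/15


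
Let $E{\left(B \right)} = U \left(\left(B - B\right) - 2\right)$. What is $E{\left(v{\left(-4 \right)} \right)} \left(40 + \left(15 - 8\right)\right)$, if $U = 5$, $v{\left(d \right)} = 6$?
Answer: $-470$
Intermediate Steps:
$E{\left(B \right)} = -10$ ($E{\left(B \right)} = 5 \left(\left(B - B\right) - 2\right) = 5 \left(0 - 2\right) = 5 \left(-2\right) = -10$)
$E{\left(v{\left(-4 \right)} \right)} \left(40 + \left(15 - 8\right)\right) = - 10 \left(40 + \left(15 - 8\right)\right) = - 10 \left(40 + 7\right) = \left(-10\right) 47 = -470$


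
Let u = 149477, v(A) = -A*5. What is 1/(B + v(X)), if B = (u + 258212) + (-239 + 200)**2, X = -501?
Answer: 1/411715 ≈ 2.4289e-6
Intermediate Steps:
v(A) = -5*A
B = 409210 (B = (149477 + 258212) + (-239 + 200)**2 = 407689 + (-39)**2 = 407689 + 1521 = 409210)
1/(B + v(X)) = 1/(409210 - 5*(-501)) = 1/(409210 + 2505) = 1/411715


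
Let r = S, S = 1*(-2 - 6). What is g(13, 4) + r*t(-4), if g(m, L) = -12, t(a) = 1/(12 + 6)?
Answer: -112/9 ≈ -12.444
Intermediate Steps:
S = -8 (S = 1*(-8) = -8)
t(a) = 1/18
r = -8
g(13, 4) + r*t(-4) = -12 - 8*1/18 = -12 - 4/9 = -112/9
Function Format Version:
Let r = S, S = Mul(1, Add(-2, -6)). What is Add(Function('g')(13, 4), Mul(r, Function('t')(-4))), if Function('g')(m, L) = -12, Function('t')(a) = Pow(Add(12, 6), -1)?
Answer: Rational(-112, 9) ≈ -12.444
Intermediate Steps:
S = -8 (S = Mul(1, -8) = -8)
Function('t')(a) = Rational(1, 18) (Function('t')(a) = Pow(18, -1) = Rational(1, 18))
r = -8
Add(Function('g')(13, 4), Mul(r, Function('t')(-4))) = Add(-12, Mul(-8, Rational(1, 18))) = Add(-12, Rational(-4, 9)) = Rational(-112, 9)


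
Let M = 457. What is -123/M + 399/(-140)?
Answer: -28509/9140 ≈ -3.1191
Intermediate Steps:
-123/M + 399/(-140) = -123/457 + 399/(-140) = -123*1/457 + 399*(-1/140) = -123/457 - 57/20 = -28509/9140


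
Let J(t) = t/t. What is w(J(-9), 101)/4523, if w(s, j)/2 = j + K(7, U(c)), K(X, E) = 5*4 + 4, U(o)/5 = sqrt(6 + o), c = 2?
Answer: 250/4523 ≈ 0.055273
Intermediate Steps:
J(t) = 1
U(o) = 5*sqrt(6 + o)
K(X, E) = 24 (K(X, E) = 20 + 4 = 24)
w(s, j) = 48 + 2*j (w(s, j) = 2*(j + 24) = 2*(24 + j) = 48 + 2*j)
w(J(-9), 101)/4523 = (48 + 2*101)/4523 = (48 + 202)*(1/4523) = 250*(1/4523) = 250/4523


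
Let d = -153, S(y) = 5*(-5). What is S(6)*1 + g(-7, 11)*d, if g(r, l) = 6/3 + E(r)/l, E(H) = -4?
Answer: -3029/11 ≈ -275.36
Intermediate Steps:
S(y) = -25
g(r, l) = 2 - 4/l (g(r, l) = 6/3 - 4/l = 6*(⅓) - 4/l = 2 - 4/l)
S(6)*1 + g(-7, 11)*d = -25*1 + (2 - 4/11)*(-153) = -25 + (2 - 4*1/11)*(-153) = -25 + (2 - 4/11)*(-153) = -25 + (18/11)*(-153) = -25 - 2754/11 = -3029/11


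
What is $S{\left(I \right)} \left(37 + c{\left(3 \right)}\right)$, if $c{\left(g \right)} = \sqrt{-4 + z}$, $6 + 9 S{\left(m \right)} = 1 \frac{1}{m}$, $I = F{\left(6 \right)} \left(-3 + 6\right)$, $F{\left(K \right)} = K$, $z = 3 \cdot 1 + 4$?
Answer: $- \frac{3959}{162} - \frac{107 \sqrt{3}}{162} \approx -25.582$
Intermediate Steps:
$z = 7$ ($z = 3 + 4 = 7$)
$I = 18$ ($I = 6 \left(-3 + 6\right) = 6 \cdot 3 = 18$)
$S{\left(m \right)} = - \frac{2}{3} + \frac{1}{9 m}$ ($S{\left(m \right)} = - \frac{2}{3} + \frac{1 \frac{1}{m}}{9} = - \frac{2}{3} + \frac{1}{9 m}$)
$c{\left(g \right)} = \sqrt{3}$ ($c{\left(g \right)} = \sqrt{-4 + 7} = \sqrt{3}$)
$S{\left(I \right)} \left(37 + c{\left(3 \right)}\right) = \frac{1 - 108}{9 \cdot 18} \left(37 + \sqrt{3}\right) = \frac{1}{9} \cdot \frac{1}{18} \left(1 - 108\right) \left(37 + \sqrt{3}\right) = \frac{1}{9} \cdot \frac{1}{18} \left(-107\right) \left(37 + \sqrt{3}\right) = - \frac{107 \left(37 + \sqrt{3}\right)}{162} = - \frac{3959}{162} - \frac{107 \sqrt{3}}{162}$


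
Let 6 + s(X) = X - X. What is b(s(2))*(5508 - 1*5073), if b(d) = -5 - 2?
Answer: -3045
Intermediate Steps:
s(X) = -6 (s(X) = -6 + (X - X) = -6 + 0 = -6)
b(d) = -7
b(s(2))*(5508 - 1*5073) = -7*(5508 - 1*5073) = -7*(5508 - 5073) = -7*435 = -3045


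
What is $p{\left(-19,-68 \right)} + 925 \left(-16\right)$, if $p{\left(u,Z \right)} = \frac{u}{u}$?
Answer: $-14799$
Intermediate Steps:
$p{\left(u,Z \right)} = 1$
$p{\left(-19,-68 \right)} + 925 \left(-16\right) = 1 + 925 \left(-16\right) = 1 - 14800 = -14799$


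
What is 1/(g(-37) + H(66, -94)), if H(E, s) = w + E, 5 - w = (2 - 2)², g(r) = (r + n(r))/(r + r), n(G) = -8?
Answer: 74/5299 ≈ 0.013965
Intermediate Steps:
g(r) = (-8 + r)/(2*r) (g(r) = (r - 8)/(r + r) = (-8 + r)/((2*r)) = (-8 + r)*(1/(2*r)) = (-8 + r)/(2*r))
w = 5 (w = 5 - (2 - 2)² = 5 - 1*0² = 5 - 1*0 = 5 + 0 = 5)
H(E, s) = 5 + E
1/(g(-37) + H(66, -94)) = 1/((½)*(-8 - 37)/(-37) + (5 + 66)) = 1/((½)*(-1/37)*(-45) + 71) = 1/(45/74 + 71) = 1/(5299/74) = 74/5299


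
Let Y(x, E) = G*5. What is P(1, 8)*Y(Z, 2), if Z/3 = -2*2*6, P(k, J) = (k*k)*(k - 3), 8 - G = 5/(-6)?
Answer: -265/3 ≈ -88.333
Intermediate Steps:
G = 53/6 (G = 8 - 5/(-6) = 8 - 5*(-1)/6 = 8 - 1*(-5/6) = 8 + 5/6 = 53/6 ≈ 8.8333)
P(k, J) = k**2*(-3 + k)
Z = -72 (Z = 3*(-2*2*6) = 3*(-4*6) = 3*(-24) = -72)
Y(x, E) = 265/6 (Y(x, E) = (53/6)*5 = 265/6)
P(1, 8)*Y(Z, 2) = (1**2*(-3 + 1))*(265/6) = (1*(-2))*(265/6) = -2*265/6 = -265/3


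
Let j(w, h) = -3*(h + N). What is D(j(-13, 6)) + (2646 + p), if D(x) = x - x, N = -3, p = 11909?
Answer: 14555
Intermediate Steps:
j(w, h) = 9 - 3*h (j(w, h) = -3*(h - 3) = -3*(-3 + h) = 9 - 3*h)
D(x) = 0
D(j(-13, 6)) + (2646 + p) = 0 + (2646 + 11909) = 0 + 14555 = 14555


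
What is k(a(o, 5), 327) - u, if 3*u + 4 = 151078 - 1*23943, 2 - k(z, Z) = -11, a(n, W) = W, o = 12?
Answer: -42364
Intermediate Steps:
k(z, Z) = 13 (k(z, Z) = 2 - 1*(-11) = 2 + 11 = 13)
u = 42377 (u = -4/3 + (151078 - 1*23943)/3 = -4/3 + (151078 - 23943)/3 = -4/3 + (⅓)*127135 = -4/3 + 127135/3 = 42377)
k(a(o, 5), 327) - u = 13 - 1*42377 = 13 - 42377 = -42364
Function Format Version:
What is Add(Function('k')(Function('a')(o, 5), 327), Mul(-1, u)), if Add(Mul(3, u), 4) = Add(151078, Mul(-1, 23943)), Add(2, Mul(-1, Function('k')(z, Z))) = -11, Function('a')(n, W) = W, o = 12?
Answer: -42364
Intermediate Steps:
Function('k')(z, Z) = 13 (Function('k')(z, Z) = Add(2, Mul(-1, -11)) = Add(2, 11) = 13)
u = 42377 (u = Add(Rational(-4, 3), Mul(Rational(1, 3), Add(151078, Mul(-1, 23943)))) = Add(Rational(-4, 3), Mul(Rational(1, 3), Add(151078, -23943))) = Add(Rational(-4, 3), Mul(Rational(1, 3), 127135)) = Add(Rational(-4, 3), Rational(127135, 3)) = 42377)
Add(Function('k')(Function('a')(o, 5), 327), Mul(-1, u)) = Add(13, Mul(-1, 42377)) = Add(13, -42377) = -42364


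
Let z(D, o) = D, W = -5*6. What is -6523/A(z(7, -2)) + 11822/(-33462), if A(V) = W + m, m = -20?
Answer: 108840763/836550 ≈ 130.11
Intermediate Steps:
W = -30
A(V) = -50 (A(V) = -30 - 20 = -50)
-6523/A(z(7, -2)) + 11822/(-33462) = -6523/(-50) + 11822/(-33462) = -6523*(-1/50) + 11822*(-1/33462) = 6523/50 - 5911/16731 = 108840763/836550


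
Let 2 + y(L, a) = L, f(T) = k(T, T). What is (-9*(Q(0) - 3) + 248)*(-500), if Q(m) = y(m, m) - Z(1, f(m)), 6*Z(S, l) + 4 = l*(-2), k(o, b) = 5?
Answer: -136000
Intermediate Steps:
f(T) = 5
Z(S, l) = -⅔ - l/3 (Z(S, l) = -⅔ + (l*(-2))/6 = -⅔ + (-2*l)/6 = -⅔ - l/3)
y(L, a) = -2 + L
Q(m) = ⅓ + m (Q(m) = (-2 + m) - (-⅔ - ⅓*5) = (-2 + m) - (-⅔ - 5/3) = (-2 + m) - 1*(-7/3) = (-2 + m) + 7/3 = ⅓ + m)
(-9*(Q(0) - 3) + 248)*(-500) = (-9*((⅓ + 0) - 3) + 248)*(-500) = (-9*(⅓ - 3) + 248)*(-500) = (-9*(-8/3) + 248)*(-500) = (24 + 248)*(-500) = 272*(-500) = -136000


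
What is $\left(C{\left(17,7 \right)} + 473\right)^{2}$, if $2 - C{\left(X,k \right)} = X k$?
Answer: $126736$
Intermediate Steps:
$C{\left(X,k \right)} = 2 - X k$
$\left(C{\left(17,7 \right)} + 473\right)^{2} = \left(\left(2 - 17 \cdot 7\right) + 473\right)^{2} = \left(\left(2 - 119\right) + 473\right)^{2} = \left(-117 + 473\right)^{2} = 356^{2} = 126736$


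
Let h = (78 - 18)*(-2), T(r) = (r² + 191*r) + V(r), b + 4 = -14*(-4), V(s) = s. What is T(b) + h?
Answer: 12568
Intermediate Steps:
b = 52 (b = -4 - 14*(-4) = -4 + 56 = 52)
T(r) = r² + 192*r (T(r) = (r² + 191*r) + r = r² + 192*r)
h = -120 (h = 60*(-2) = -120)
T(b) + h = 52*(192 + 52) - 120 = 52*244 - 120 = 12688 - 120 = 12568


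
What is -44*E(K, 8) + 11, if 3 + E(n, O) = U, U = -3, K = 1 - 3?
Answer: 275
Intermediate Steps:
K = -2
E(n, O) = -6 (E(n, O) = -3 - 3 = -6)
-44*E(K, 8) + 11 = -44*(-6) + 11 = 264 + 11 = 275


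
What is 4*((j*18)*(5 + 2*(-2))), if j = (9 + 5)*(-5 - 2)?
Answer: -7056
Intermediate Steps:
j = -98 (j = 14*(-7) = -98)
4*((j*18)*(5 + 2*(-2))) = 4*((-98*18)*(5 + 2*(-2))) = 4*(-1764*(5 - 4)) = 4*(-1764*1) = 4*(-1764) = -7056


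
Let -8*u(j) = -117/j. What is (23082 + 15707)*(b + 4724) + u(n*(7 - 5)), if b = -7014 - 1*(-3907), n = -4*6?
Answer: 8028392025/128 ≈ 6.2722e+7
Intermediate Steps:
n = -24
b = -3107 (b = -7014 + 3907 = -3107)
u(j) = 117/(8*j) (u(j) = -(-117)/(8*j) = 117/(8*j))
(23082 + 15707)*(b + 4724) + u(n*(7 - 5)) = (23082 + 15707)*(-3107 + 4724) + 117/(8*((-24*(7 - 5)))) = 38789*1617 + 117/(8*((-24*2))) = 62721813 + (117/8)/(-48) = 62721813 + (117/8)*(-1/48) = 62721813 - 39/128 = 8028392025/128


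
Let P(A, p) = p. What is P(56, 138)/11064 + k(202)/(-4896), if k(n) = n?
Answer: -32485/1128528 ≈ -0.028785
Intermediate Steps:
P(56, 138)/11064 + k(202)/(-4896) = 138/11064 + 202/(-4896) = 138*(1/11064) + 202*(-1/4896) = 23/1844 - 101/2448 = -32485/1128528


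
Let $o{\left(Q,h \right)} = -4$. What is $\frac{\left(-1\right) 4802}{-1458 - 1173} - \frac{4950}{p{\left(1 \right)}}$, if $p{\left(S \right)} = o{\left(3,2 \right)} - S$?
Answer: $\frac{2609492}{2631} \approx 991.83$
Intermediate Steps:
$p{\left(S \right)} = -4 - S$
$\frac{\left(-1\right) 4802}{-1458 - 1173} - \frac{4950}{p{\left(1 \right)}} = \frac{\left(-1\right) 4802}{-1458 - 1173} - \frac{4950}{-4 - 1} = - \frac{4802}{-1458 - 1173} - \frac{4950}{-4 - 1} = - \frac{4802}{-2631} - \frac{4950}{-5} = \left(-4802\right) \left(- \frac{1}{2631}\right) - -990 = \frac{4802}{2631} + 990 = \frac{2609492}{2631}$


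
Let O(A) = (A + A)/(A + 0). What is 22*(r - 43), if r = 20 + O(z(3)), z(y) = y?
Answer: -462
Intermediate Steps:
O(A) = 2 (O(A) = (2*A)/A = 2)
r = 22 (r = 20 + 2 = 22)
22*(r - 43) = 22*(22 - 43) = 22*(-21) = -462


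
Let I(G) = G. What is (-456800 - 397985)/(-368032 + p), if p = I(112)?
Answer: 170957/73584 ≈ 2.3233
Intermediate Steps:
p = 112
(-456800 - 397985)/(-368032 + p) = (-456800 - 397985)/(-368032 + 112) = -854785/(-367920) = -854785*(-1/367920) = 170957/73584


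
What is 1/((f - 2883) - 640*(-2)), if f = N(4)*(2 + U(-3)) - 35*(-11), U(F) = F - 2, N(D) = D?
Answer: -1/1230 ≈ -0.00081301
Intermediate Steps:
U(F) = -2 + F
f = 373 (f = 4*(2 + (-2 - 3)) - 35*(-11) = 4*(2 - 5) + 385 = 4*(-3) + 385 = -12 + 385 = 373)
1/((f - 2883) - 640*(-2)) = 1/((373 - 2883) - 640*(-2)) = 1/(-2510 - 40*(-32)) = 1/(-2510 + 1280) = 1/(-1230) = -1/1230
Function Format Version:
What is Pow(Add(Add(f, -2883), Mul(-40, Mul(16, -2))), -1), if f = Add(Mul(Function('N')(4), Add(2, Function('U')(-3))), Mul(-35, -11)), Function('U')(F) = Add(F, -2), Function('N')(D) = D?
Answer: Rational(-1, 1230) ≈ -0.00081301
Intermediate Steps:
Function('U')(F) = Add(-2, F)
f = 373 (f = Add(Mul(4, Add(2, Add(-2, -3))), Mul(-35, -11)) = Add(Mul(4, Add(2, -5)), 385) = Add(Mul(4, -3), 385) = Add(-12, 385) = 373)
Pow(Add(Add(f, -2883), Mul(-40, Mul(16, -2))), -1) = Pow(Add(Add(373, -2883), Mul(-40, Mul(16, -2))), -1) = Pow(Add(-2510, Mul(-40, -32)), -1) = Pow(Add(-2510, 1280), -1) = Pow(-1230, -1) = Rational(-1, 1230)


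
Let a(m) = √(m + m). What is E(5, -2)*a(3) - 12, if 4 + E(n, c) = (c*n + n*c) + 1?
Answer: -12 - 23*√6 ≈ -68.338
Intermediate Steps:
a(m) = √2*√m (a(m) = √(2*m) = √2*√m)
E(n, c) = -3 + 2*c*n (E(n, c) = -4 + ((c*n + n*c) + 1) = -4 + ((c*n + c*n) + 1) = -4 + (2*c*n + 1) = -4 + (1 + 2*c*n) = -3 + 2*c*n)
E(5, -2)*a(3) - 12 = (-3 + 2*(-2)*5)*(√2*√3) - 12 = (-3 - 20)*√6 - 12 = -23*√6 - 12 = -12 - 23*√6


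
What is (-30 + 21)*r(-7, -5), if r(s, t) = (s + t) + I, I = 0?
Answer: 108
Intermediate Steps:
r(s, t) = s + t (r(s, t) = (s + t) + 0 = s + t)
(-30 + 21)*r(-7, -5) = (-30 + 21)*(-7 - 5) = -9*(-12) = 108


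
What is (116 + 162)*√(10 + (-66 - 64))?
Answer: 556*I*√30 ≈ 3045.3*I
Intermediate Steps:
(116 + 162)*√(10 + (-66 - 64)) = 278*√(10 - 130) = 278*√(-120) = 278*(2*I*√30) = 556*I*√30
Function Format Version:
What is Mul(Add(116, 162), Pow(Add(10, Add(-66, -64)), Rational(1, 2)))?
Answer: Mul(556, I, Pow(30, Rational(1, 2))) ≈ Mul(3045.3, I)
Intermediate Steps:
Mul(Add(116, 162), Pow(Add(10, Add(-66, -64)), Rational(1, 2))) = Mul(278, Pow(Add(10, -130), Rational(1, 2))) = Mul(278, Pow(-120, Rational(1, 2))) = Mul(278, Mul(2, I, Pow(30, Rational(1, 2)))) = Mul(556, I, Pow(30, Rational(1, 2)))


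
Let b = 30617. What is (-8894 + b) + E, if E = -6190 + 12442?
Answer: 27975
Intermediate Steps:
E = 6252
(-8894 + b) + E = (-8894 + 30617) + 6252 = 21723 + 6252 = 27975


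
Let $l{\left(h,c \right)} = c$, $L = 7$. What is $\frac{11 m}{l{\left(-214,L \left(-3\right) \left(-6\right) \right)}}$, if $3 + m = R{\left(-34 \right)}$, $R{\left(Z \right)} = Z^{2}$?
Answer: $\frac{12683}{126} \approx 100.66$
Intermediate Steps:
$m = 1153$ ($m = -3 + \left(-34\right)^{2} = -3 + 1156 = 1153$)
$\frac{11 m}{l{\left(-214,L \left(-3\right) \left(-6\right) \right)}} = \frac{11 \cdot 1153}{7 \left(-3\right) \left(-6\right)} = \frac{12683}{\left(-21\right) \left(-6\right)} = \frac{12683}{126}$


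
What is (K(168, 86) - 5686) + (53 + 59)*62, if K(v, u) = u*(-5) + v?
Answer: 996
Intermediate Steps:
K(v, u) = v - 5*u (K(v, u) = -5*u + v = v - 5*u)
(K(168, 86) - 5686) + (53 + 59)*62 = ((168 - 5*86) - 5686) + (53 + 59)*62 = ((168 - 430) - 5686) + 112*62 = (-262 - 5686) + 6944 = -5948 + 6944 = 996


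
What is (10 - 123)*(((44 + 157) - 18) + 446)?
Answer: -71077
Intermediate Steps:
(10 - 123)*(((44 + 157) - 18) + 446) = -113*((201 - 18) + 446) = -113*(183 + 446) = -113*629 = -71077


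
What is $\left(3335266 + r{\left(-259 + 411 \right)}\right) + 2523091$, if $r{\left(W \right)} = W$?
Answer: $5858509$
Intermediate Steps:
$\left(3335266 + r{\left(-259 + 411 \right)}\right) + 2523091 = \left(3335266 + \left(-259 + 411\right)\right) + 2523091 = \left(3335266 + 152\right) + 2523091 = 3335418 + 2523091 = 5858509$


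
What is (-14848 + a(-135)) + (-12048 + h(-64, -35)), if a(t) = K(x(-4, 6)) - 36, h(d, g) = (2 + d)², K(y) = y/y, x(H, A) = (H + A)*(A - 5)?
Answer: -23087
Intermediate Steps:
x(H, A) = (-5 + A)*(A + H) (x(H, A) = (A + H)*(-5 + A) = (-5 + A)*(A + H))
K(y) = 1
a(t) = -35 (a(t) = 1 - 36 = -35)
(-14848 + a(-135)) + (-12048 + h(-64, -35)) = (-14848 - 35) + (-12048 + (2 - 64)²) = -14883 + (-12048 + (-62)²) = -14883 + (-12048 + 3844) = -14883 - 8204 = -23087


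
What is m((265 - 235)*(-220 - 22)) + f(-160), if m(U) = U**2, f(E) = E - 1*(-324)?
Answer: 52707764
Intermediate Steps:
f(E) = 324 + E (f(E) = E + 324 = 324 + E)
m((265 - 235)*(-220 - 22)) + f(-160) = ((265 - 235)*(-220 - 22))**2 + (324 - 160) = (30*(-242))**2 + 164 = (-7260)**2 + 164 = 52707600 + 164 = 52707764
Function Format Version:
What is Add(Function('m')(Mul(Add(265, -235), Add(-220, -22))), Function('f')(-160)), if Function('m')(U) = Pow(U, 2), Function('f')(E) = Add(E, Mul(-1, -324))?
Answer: 52707764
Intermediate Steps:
Function('f')(E) = Add(324, E) (Function('f')(E) = Add(E, 324) = Add(324, E))
Add(Function('m')(Mul(Add(265, -235), Add(-220, -22))), Function('f')(-160)) = Add(Pow(Mul(Add(265, -235), Add(-220, -22)), 2), Add(324, -160)) = Add(Pow(Mul(30, -242), 2), 164) = Add(Pow(-7260, 2), 164) = Add(52707600, 164) = 52707764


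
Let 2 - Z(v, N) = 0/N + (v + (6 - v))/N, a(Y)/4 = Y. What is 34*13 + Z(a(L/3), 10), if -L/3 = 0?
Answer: 2217/5 ≈ 443.40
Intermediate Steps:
L = 0 (L = -3*0 = 0)
a(Y) = 4*Y
Z(v, N) = 2 - 6/N (Z(v, N) = 2 - (0/N + (v + (6 - v))/N) = 2 - (0 + 6/N) = 2 - 6/N)
34*13 + Z(a(L/3), 10) = 34*13 + (2 - 6/10) = 442 + (2 - 6*⅒) = 442 + (2 - ⅗) = 442 + 7/5 = 2217/5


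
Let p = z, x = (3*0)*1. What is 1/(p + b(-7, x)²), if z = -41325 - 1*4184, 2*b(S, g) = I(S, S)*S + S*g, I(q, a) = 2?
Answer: -1/45460 ≈ -2.1997e-5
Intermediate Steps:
x = 0 (x = 0*1 = 0)
b(S, g) = S + S*g/2 (b(S, g) = (2*S + S*g)/2 = S + S*g/2)
z = -45509 (z = -41325 - 4184 = -45509)
p = -45509
1/(p + b(-7, x)²) = 1/(-45509 + ((½)*(-7)*(2 + 0))²) = 1/(-45509 + ((½)*(-7)*2)²) = 1/(-45509 + (-7)²) = 1/(-45509 + 49) = 1/(-45460) = -1/45460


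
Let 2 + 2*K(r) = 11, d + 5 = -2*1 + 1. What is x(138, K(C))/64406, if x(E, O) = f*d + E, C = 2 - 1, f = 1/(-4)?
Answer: 279/128812 ≈ 0.0021659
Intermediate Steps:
f = -1/4 ≈ -0.25000
C = 1
d = -6 (d = -5 + (-2*1 + 1) = -5 + (-2 + 1) = -5 - 1 = -6)
K(r) = 9/2 (K(r) = -1 + (1/2)*11 = -1 + 11/2 = 9/2)
x(E, O) = 3/2 + E (x(E, O) = -1/4*(-6) + E = 3/2 + E)
x(138, K(C))/64406 = (3/2 + 138)/64406 = (279/2)*(1/64406) = 279/128812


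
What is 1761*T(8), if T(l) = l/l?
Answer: 1761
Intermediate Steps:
T(l) = 1
1761*T(8) = 1761*1 = 1761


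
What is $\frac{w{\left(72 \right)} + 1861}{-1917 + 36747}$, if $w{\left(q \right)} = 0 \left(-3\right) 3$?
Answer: $\frac{1861}{34830} \approx 0.053431$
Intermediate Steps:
$w{\left(q \right)} = 0$ ($w{\left(q \right)} = 0 \cdot 3 = 0$)
$\frac{w{\left(72 \right)} + 1861}{-1917 + 36747} = \frac{0 + 1861}{-1917 + 36747} = \frac{1861}{34830}$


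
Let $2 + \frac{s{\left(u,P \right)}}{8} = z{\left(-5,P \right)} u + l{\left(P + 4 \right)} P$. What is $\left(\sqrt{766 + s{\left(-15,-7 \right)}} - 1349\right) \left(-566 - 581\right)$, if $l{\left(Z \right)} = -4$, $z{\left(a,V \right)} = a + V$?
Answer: $1547303 - 1147 \sqrt{2414} \approx 1.4909 \cdot 10^{6}$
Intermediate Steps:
$z{\left(a,V \right)} = V + a$
$s{\left(u,P \right)} = -16 - 32 P + 8 u \left(-5 + P\right)$ ($s{\left(u,P \right)} = -16 + 8 \left(\left(P - 5\right) u - 4 P\right) = -16 + 8 \left(\left(-5 + P\right) u - 4 P\right) = -16 + 8 \left(u \left(-5 + P\right) - 4 P\right) = -16 + 8 \left(- 4 P + u \left(-5 + P\right)\right) = -16 - \left(32 P - 8 u \left(-5 + P\right)\right) = -16 - 32 P + 8 u \left(-5 + P\right)$)
$\left(\sqrt{766 + s{\left(-15,-7 \right)}} - 1349\right) \left(-566 - 581\right) = \left(\sqrt{766 - \left(-208 + 120 \left(-5 - 7\right)\right)} - 1349\right) \left(-566 - 581\right) = \left(\sqrt{766 + \left(-16 + 224 + 8 \left(-15\right) \left(-12\right)\right)} - 1349\right) \left(-566 - 581\right) = \left(\sqrt{766 + \left(-16 + 224 + 1440\right)} - 1349\right) \left(-1147\right) = \left(\sqrt{766 + 1648} - 1349\right) \left(-1147\right) = \left(\sqrt{2414} - 1349\right) \left(-1147\right) = \left(-1349 + \sqrt{2414}\right) \left(-1147\right) = 1547303 - 1147 \sqrt{2414}$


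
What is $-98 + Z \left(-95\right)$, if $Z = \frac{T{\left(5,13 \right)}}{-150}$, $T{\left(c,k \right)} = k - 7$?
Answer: $- \frac{471}{5} \approx -94.2$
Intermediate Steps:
$T{\left(c,k \right)} = -7 + k$
$Z = - \frac{1}{25}$ ($Z = \frac{-7 + 13}{-150} = 6 \left(- \frac{1}{150}\right) = - \frac{1}{25} \approx -0.04$)
$-98 + Z \left(-95\right) = -98 - - \frac{19}{5} = -98 + \frac{19}{5} = - \frac{471}{5}$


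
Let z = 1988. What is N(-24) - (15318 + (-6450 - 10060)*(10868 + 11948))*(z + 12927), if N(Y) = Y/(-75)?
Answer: 140453377460758/25 ≈ 5.6181e+12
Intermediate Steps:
N(Y) = -Y/75 (N(Y) = Y*(-1/75) = -Y/75)
N(-24) - (15318 + (-6450 - 10060)*(10868 + 11948))*(z + 12927) = -1/75*(-24) - (15318 + (-6450 - 10060)*(10868 + 11948))*(1988 + 12927) = 8/25 - (15318 - 16510*22816)*14915 = 8/25 - (15318 - 376692160)*14915 = 8/25 - (-376676842)*14915 = 8/25 - 1*(-5618135098430) = 8/25 + 5618135098430 = 140453377460758/25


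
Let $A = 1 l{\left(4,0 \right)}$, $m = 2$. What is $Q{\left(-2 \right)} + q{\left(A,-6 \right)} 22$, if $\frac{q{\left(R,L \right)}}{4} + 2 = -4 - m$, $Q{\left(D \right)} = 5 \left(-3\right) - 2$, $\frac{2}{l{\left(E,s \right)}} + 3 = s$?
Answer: $-721$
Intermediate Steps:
$l{\left(E,s \right)} = \frac{2}{-3 + s}$
$Q{\left(D \right)} = -17$ ($Q{\left(D \right)} = -15 - 2 = -17$)
$A = - \frac{2}{3}$ ($A = 1 \frac{2}{-3 + 0} = 1 \frac{2}{-3} = 1 \cdot 2 \left(- \frac{1}{3}\right) = 1 \left(- \frac{2}{3}\right) = - \frac{2}{3} \approx -0.66667$)
$q{\left(R,L \right)} = -32$ ($q{\left(R,L \right)} = -8 + 4 \left(-4 - 2\right) = -8 + 4 \left(-6\right) = -8 - 24 = -32$)
$Q{\left(-2 \right)} + q{\left(A,-6 \right)} 22 = -17 - 704 = -721$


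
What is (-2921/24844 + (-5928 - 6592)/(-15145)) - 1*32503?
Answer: -2445877865761/75252476 ≈ -32502.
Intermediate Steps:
(-2921/24844 + (-5928 - 6592)/(-15145)) - 1*32503 = (-2921*1/24844 - 12520*(-1/15145)) - 32503 = (-2921/24844 + 2504/3029) - 32503 = 53361667/75252476 - 32503 = -2445877865761/75252476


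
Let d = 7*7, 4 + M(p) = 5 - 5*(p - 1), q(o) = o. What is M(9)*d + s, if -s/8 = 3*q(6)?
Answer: -2055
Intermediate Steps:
M(p) = 6 - 5*p (M(p) = -4 + (5 - 5*(p - 1)) = -4 + (5 - 5*(-1 + p)) = -4 + (5 - (-5 + 5*p)) = -4 + (5 + (5 - 5*p)) = -4 + (10 - 5*p) = 6 - 5*p)
s = -144 (s = -24*6 = -8*18 = -144)
d = 49
M(9)*d + s = (6 - 5*9)*49 - 144 = (6 - 45)*49 - 144 = -39*49 - 144 = -1911 - 144 = -2055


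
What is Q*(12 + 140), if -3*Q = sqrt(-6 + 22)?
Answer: -608/3 ≈ -202.67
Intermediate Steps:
Q = -4/3 (Q = -sqrt(-6 + 22)/3 = -sqrt(16)/3 = -1/3*4 = -4/3 ≈ -1.3333)
Q*(12 + 140) = -4*(12 + 140)/3 = -4/3*152 = -608/3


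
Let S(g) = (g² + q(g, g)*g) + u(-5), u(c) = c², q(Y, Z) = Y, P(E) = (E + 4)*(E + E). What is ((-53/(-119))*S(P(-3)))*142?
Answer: 730022/119 ≈ 6134.6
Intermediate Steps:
P(E) = 2*E*(4 + E) (P(E) = (4 + E)*(2*E) = 2*E*(4 + E))
S(g) = 25 + 2*g² (S(g) = (g² + g*g) + (-5)² = (g² + g²) + 25 = 2*g² + 25 = 25 + 2*g²)
((-53/(-119))*S(P(-3)))*142 = ((-53/(-119))*(25 + 2*(2*(-3)*(4 - 3))²))*142 = ((-53*(-1/119))*(25 + 2*(2*(-3)*1)²))*142 = (53*(25 + 2*(-6)²)/119)*142 = (53*(25 + 2*36)/119)*142 = (53*(25 + 72)/119)*142 = ((53/119)*97)*142 = (5141/119)*142 = 730022/119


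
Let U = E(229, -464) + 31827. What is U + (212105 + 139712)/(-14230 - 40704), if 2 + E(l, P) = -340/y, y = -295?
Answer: 103131176759/3241106 ≈ 31820.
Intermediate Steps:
E(l, P) = -50/59 (E(l, P) = -2 - 340/(-295) = -2 - 340*(-1/295) = -2 + 68/59 = -50/59)
U = 1877743/59 (U = -50/59 + 31827 = 1877743/59 ≈ 31826.)
U + (212105 + 139712)/(-14230 - 40704) = 1877743/59 + (212105 + 139712)/(-14230 - 40704) = 1877743/59 + 351817/(-54934) = 1877743/59 + 351817*(-1/54934) = 1877743/59 - 351817/54934 = 103131176759/3241106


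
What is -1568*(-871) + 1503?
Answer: 1367231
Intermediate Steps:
-1568*(-871) + 1503 = 1365728 + 1503 = 1367231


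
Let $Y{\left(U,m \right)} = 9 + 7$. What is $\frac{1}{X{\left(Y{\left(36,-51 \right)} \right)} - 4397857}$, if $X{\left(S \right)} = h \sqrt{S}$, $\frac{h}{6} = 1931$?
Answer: $- \frac{1}{4351513} \approx -2.2981 \cdot 10^{-7}$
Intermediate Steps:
$h = 11586$ ($h = 6 \cdot 1931 = 11586$)
$Y{\left(U,m \right)} = 16$
$X{\left(S \right)} = 11586 \sqrt{S}$
$\frac{1}{X{\left(Y{\left(36,-51 \right)} \right)} - 4397857} = \frac{1}{11586 \sqrt{16} - 4397857} = \frac{1}{11586 \cdot 4 - 4397857} = \frac{1}{46344 - 4397857} = \frac{1}{-4351513} = - \frac{1}{4351513}$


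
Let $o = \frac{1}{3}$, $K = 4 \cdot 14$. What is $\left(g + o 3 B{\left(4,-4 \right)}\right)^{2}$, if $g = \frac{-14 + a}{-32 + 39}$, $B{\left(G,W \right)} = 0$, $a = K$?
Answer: $36$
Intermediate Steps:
$K = 56$
$a = 56$
$o = \frac{1}{3} \approx 0.33333$
$g = 6$ ($g = \frac{-14 + 56}{-32 + 39} = \frac{42}{7} = 42 \cdot \frac{1}{7} = 6$)
$\left(g + o 3 B{\left(4,-4 \right)}\right)^{2} = \left(6 + \frac{1}{3} \cdot 3 \cdot 0\right)^{2} = \left(6 + 1 \cdot 0\right)^{2} = \left(6 + 0\right)^{2} = 6^{2} = 36$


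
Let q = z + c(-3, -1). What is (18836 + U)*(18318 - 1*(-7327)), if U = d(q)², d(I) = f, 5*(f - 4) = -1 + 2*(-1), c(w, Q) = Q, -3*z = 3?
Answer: 2416728381/5 ≈ 4.8335e+8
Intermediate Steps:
z = -1 (z = -⅓*3 = -1)
q = -2 (q = -1 - 1 = -2)
f = 17/5 (f = 4 + (-1 + 2*(-1))/5 = 4 + (-1 - 2)/5 = 4 + (⅕)*(-3) = 4 - ⅗ = 17/5 ≈ 3.4000)
d(I) = 17/5
U = 289/25 (U = (17/5)² = 289/25 ≈ 11.560)
(18836 + U)*(18318 - 1*(-7327)) = (18836 + 289/25)*(18318 - 1*(-7327)) = 471189*(18318 + 7327)/25 = (471189/25)*25645 = 2416728381/5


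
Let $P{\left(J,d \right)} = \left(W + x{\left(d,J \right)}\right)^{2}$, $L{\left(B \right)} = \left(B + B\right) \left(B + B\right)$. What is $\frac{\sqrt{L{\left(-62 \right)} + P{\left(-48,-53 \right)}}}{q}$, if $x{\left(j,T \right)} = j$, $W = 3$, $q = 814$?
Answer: $\frac{\sqrt{4469}}{407} \approx 0.16425$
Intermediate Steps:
$L{\left(B \right)} = 4 B^{2}$ ($L{\left(B \right)} = 2 B 2 B = 4 B^{2}$)
$P{\left(J,d \right)} = \left(3 + d\right)^{2}$
$\frac{\sqrt{L{\left(-62 \right)} + P{\left(-48,-53 \right)}}}{q} = \frac{\sqrt{4 \left(-62\right)^{2} + \left(3 - 53\right)^{2}}}{814} = \sqrt{4 \cdot 3844 + \left(-50\right)^{2}} \cdot \frac{1}{814} = \sqrt{15376 + 2500} \cdot \frac{1}{814} = \sqrt{17876} \cdot \frac{1}{814} = 2 \sqrt{4469} \cdot \frac{1}{814} = \frac{\sqrt{4469}}{407}$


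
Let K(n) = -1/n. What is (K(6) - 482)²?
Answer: 8369449/36 ≈ 2.3248e+5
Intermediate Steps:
(K(6) - 482)² = (-1/6 - 482)² = (-1*⅙ - 482)² = (-⅙ - 482)² = (-2893/6)² = 8369449/36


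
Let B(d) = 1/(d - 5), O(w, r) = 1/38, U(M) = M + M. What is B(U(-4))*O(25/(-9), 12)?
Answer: -1/494 ≈ -0.0020243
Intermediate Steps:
U(M) = 2*M
O(w, r) = 1/38
B(d) = 1/(-5 + d)
B(U(-4))*O(25/(-9), 12) = (1/38)/(-5 + 2*(-4)) = (1/38)/(-5 - 8) = (1/38)/(-13) = -1/13*1/38 = -1/494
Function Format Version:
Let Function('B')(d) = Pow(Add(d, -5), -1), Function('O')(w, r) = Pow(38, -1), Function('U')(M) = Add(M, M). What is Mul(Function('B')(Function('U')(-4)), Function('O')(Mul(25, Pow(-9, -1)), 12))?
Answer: Rational(-1, 494) ≈ -0.0020243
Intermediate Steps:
Function('U')(M) = Mul(2, M)
Function('O')(w, r) = Rational(1, 38)
Function('B')(d) = Pow(Add(-5, d), -1)
Mul(Function('B')(Function('U')(-4)), Function('O')(Mul(25, Pow(-9, -1)), 12)) = Mul(Pow(Add(-5, Mul(2, -4)), -1), Rational(1, 38)) = Mul(Pow(Add(-5, -8), -1), Rational(1, 38)) = Mul(Pow(-13, -1), Rational(1, 38)) = Mul(Rational(-1, 13), Rational(1, 38)) = Rational(-1, 494)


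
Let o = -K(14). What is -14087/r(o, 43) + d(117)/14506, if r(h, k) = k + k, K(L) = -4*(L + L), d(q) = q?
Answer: -51083990/311879 ≈ -163.79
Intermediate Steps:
K(L) = -8*L
o = 112 (o = -(-8)*14 = -1*(-112) = 112)
r(h, k) = 2*k
-14087/r(o, 43) + d(117)/14506 = -14087/(2*43) + 117/14506 = -14087/86 + 117*(1/14506) = -14087*1/86 + 117/14506 = -14087/86 + 117/14506 = -51083990/311879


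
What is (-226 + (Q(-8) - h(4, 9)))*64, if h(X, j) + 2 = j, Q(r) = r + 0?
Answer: -15424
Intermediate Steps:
Q(r) = r
h(X, j) = -2 + j
(-226 + (Q(-8) - h(4, 9)))*64 = (-226 + (-8 - (-2 + 9)))*64 = (-226 + (-8 - 1*7))*64 = (-226 + (-8 - 7))*64 = (-226 - 15)*64 = -241*64 = -15424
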